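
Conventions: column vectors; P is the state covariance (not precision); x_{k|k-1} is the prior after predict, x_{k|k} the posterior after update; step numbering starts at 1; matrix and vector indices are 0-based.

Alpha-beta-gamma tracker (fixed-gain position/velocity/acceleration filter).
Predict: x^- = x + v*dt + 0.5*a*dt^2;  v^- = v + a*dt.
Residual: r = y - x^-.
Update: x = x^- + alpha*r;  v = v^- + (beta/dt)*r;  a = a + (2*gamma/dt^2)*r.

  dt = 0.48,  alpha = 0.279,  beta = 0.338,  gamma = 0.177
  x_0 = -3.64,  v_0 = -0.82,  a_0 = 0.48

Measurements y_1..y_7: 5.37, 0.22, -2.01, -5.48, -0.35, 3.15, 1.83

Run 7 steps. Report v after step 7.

v_post = -8.1176

step 1: x_pred=-3.9783  r=9.3483  x^+=-1.3701  v^+=5.9932  a^+=14.8433
step 2: x_pred=3.2165  r=-2.9965  x^+=2.3805  v^+=11.0079  a^+=10.2392
step 3: x_pred=8.8438  r=-10.8538  x^+=5.8156  v^+=8.2798  a^+=-6.4373
step 4: x_pred=9.0483  r=-14.5283  x^+=4.9949  v^+=-5.0405  a^+=-28.7595
step 5: x_pred=-0.7376  r=0.3876  x^+=-0.6294  v^+=-18.5721  a^+=-28.1640
step 6: x_pred=-12.7885  r=15.9385  x^+=-8.3417  v^+=-20.8674  a^+=-3.6751
step 7: x_pred=-18.7814  r=20.6114  x^+=-13.0308  v^+=-8.1176  a^+=27.9935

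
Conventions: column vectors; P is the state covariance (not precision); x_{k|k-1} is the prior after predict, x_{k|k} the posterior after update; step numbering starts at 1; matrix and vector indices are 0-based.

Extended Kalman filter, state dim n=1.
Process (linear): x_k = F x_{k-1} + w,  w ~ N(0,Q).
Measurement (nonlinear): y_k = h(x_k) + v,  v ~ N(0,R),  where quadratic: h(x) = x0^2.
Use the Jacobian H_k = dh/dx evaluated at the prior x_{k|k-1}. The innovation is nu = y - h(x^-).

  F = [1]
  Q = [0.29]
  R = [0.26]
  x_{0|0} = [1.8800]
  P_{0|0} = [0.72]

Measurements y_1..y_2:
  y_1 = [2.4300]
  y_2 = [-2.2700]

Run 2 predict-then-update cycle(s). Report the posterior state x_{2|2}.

x_post = [0.1986]

step 1: x^-=[1.8800]  P^-=[1.0100]  H_jac=[3.7600]  S=[14.5390]  K=[0.2612]  nu=[-1.1044]  x^+=[1.5915]  P^+=[0.0181]
step 2: x^-=[1.5915]  P^-=[0.3081]  H_jac=[3.1831]  S=[3.3812]  K=[0.2900]  nu=[-4.8030]  x^+=[0.1986]  P^+=[0.0237]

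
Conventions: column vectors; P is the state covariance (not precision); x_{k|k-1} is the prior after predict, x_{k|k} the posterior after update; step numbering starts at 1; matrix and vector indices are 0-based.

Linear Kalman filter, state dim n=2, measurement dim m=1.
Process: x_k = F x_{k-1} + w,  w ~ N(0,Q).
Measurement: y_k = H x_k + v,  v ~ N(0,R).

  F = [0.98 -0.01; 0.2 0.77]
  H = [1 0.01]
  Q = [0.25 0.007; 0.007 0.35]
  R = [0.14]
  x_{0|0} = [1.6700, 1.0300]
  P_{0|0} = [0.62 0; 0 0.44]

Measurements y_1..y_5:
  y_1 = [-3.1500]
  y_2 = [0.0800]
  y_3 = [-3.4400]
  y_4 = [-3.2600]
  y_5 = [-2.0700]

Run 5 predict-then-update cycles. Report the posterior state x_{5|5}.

step 1: x^-=[1.6263, 1.1271]  P^-=[0.8455 0.1251; 0.1251 0.6357]  S=[0.9881]  K=[0.8570; 0.1331]  nu=[-4.7876]  x^+=[-2.4765, 0.4900]  P^+=[0.1199 0.0124; 0.0124 0.6182]
step 2: x^-=[-2.4319, -0.1180]  P^-=[0.3649 0.0351; 0.0351 0.7251]  S=[0.5057]  K=[0.7223; 0.0837]  nu=[2.5131]  x^+=[-0.6167, 0.0924]  P^+=[0.1011 0.0045; 0.0045 0.7216]
step 3: x^-=[-0.6053, -0.0521]  P^-=[0.3471 0.0246; 0.0246 0.7833]  S=[0.4876]  K=[0.7122; 0.0666]  nu=[-2.8342]  x^+=[-2.6239, -0.2409]  P^+=[0.0997 0.0015; 0.0015 0.7811]
step 4: x^-=[-2.5690, -0.7103]  P^-=[0.3458 0.0217; 0.0217 0.8176]  S=[0.4863]  K=[0.7115; 0.0614]  nu=[-0.6839]  x^+=[-3.0556, -0.7523]  P^+=[0.0996 0.0004; 0.0004 0.8157]
step 5: x^-=[-2.9870, -1.1904]  P^-=[0.3457 0.0206; 0.0206 0.8378]  S=[0.4862]  K=[0.7115; 0.0595]  nu=[0.9289]  x^+=[-2.3261, -1.1351]  P^+=[0.0996 -0.0000; -0.0000 0.8360]

x_post = [-2.3261, -1.1351]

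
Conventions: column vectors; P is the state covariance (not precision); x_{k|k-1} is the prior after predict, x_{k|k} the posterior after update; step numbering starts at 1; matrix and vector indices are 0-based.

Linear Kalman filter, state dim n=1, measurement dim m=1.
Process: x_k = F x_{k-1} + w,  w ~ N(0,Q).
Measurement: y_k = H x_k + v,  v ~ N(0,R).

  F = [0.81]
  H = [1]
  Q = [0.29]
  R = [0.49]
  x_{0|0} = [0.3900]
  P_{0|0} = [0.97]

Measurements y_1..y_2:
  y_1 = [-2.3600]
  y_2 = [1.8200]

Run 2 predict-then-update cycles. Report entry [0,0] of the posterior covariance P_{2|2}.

P_post[0,0] = 0.2475

step 1: x^-=[0.3159]  P^-=[0.9264]  S=[1.4164]  K=[0.6541]  nu=[-2.6759]  x^+=[-1.4343]  P^+=[0.3205]
step 2: x^-=[-1.1618]  P^-=[0.5003]  S=[0.9903]  K=[0.5052]  nu=[2.9818]  x^+=[0.3446]  P^+=[0.2475]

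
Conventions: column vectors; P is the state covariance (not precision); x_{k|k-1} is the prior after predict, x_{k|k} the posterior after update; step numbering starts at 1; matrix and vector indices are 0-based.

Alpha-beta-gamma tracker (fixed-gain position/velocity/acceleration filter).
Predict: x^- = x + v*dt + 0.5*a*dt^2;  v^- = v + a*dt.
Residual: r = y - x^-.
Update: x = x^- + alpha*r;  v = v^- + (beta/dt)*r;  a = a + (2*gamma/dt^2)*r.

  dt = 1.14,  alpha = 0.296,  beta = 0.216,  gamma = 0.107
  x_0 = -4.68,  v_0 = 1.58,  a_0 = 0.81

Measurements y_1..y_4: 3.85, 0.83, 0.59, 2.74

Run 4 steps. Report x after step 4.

step 1: x_pred=-2.3525  r=6.2025  x^+=-0.5165  v^+=3.6786  a^+=1.8313
step 2: x_pred=4.8671  r=-4.0371  x^+=3.6721  v^+=5.0014  a^+=1.1666
step 3: x_pred=10.1317  r=-9.5417  x^+=7.3074  v^+=4.5234  a^+=-0.4046
step 4: x_pred=12.2011  r=-9.4611  x^+=9.4006  v^+=2.2695  a^+=-1.9626

x_post = 9.4006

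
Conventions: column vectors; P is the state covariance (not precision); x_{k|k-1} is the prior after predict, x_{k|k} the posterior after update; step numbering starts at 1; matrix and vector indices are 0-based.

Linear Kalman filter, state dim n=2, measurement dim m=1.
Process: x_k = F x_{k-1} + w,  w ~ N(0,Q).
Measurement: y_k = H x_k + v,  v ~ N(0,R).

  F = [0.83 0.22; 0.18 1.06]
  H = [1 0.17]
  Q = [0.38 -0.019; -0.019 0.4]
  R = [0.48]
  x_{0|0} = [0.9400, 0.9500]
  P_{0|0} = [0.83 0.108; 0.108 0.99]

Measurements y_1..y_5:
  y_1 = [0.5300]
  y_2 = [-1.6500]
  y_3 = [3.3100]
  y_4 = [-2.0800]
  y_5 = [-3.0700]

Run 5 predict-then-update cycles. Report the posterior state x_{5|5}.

x_post = [-1.8355, -1.9277]

step 1: x^-=[0.9892, 1.1762]  P^-=[1.0391 0.4352; 0.4352 1.5805]  S=[1.7128]  K=[0.6499; 0.4109]  nu=[-0.6592]  x^+=[0.5608, 0.9053]  P^+=[0.3157 -0.0223; -0.0223 1.2912]
step 2: x^-=[0.6647, 1.0606]  P^-=[0.6519 0.3088; 0.3088 1.8526]  S=[1.2904]  K=[0.5459; 0.4834]  nu=[-2.4950]  x^+=[-0.6972, -0.1454]  P^+=[0.2674 -0.0317; -0.0317 1.5511]
step 3: x^-=[-0.6107, -0.2796]  P^-=[0.6277 0.3535; 0.3535 2.1393]  S=[1.2897]  K=[0.5333; 0.5561]  nu=[3.9682]  x^+=[1.5056, 1.9271]  P^+=[0.2609 -0.0290; -0.0290 1.7405]
step 4: x^-=[1.6736, 2.3137]  P^-=[0.6334 0.3992; 0.3992 2.3530]  S=[1.3171]  K=[0.5324; 0.6068]  nu=[-4.1469]  x^+=[-0.5343, -0.2026]  P^+=[0.2600 -0.0263; -0.0263 1.8680]
step 5: x^-=[-0.4881, -0.3110]  P^-=[0.6399 0.4313; 0.4313 2.4973]  S=[1.3388]  K=[0.5328; 0.6393]  nu=[-2.5291]  x^+=[-1.8355, -1.9277]  P^+=[0.2599 -0.0247; -0.0247 1.9502]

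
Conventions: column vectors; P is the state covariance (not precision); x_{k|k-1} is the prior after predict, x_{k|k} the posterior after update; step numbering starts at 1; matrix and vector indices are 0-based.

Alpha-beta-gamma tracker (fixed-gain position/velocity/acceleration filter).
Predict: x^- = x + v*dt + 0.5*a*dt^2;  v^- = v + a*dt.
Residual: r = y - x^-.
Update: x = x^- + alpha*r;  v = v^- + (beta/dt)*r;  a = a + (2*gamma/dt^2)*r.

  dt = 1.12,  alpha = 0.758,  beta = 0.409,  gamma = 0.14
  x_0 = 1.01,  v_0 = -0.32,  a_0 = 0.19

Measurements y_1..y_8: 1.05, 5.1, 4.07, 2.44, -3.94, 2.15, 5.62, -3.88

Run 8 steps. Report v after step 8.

v_post = -1.2535

step 1: x_pred=0.7708  r=0.2792  x^+=0.9824  v^+=-0.0052  a^+=0.2523
step 2: x_pred=1.1348  r=3.9652  x^+=4.1404  v^+=1.7254  a^+=1.1374
step 3: x_pred=6.7862  r=-2.7162  x^+=4.7273  v^+=2.0074  a^+=0.5311
step 4: x_pred=7.3087  r=-4.8687  x^+=3.6182  v^+=0.8243  a^+=-0.5557
step 5: x_pred=4.1929  r=-8.1329  x^+=-1.9718  v^+=-2.7680  a^+=-2.3710
step 6: x_pred=-6.5591  r=8.7091  x^+=0.0424  v^+=-2.2432  a^+=-0.4270
step 7: x_pred=-2.7378  r=8.3578  x^+=3.5974  v^+=0.3306  a^+=1.4386
step 8: x_pred=4.8700  r=-8.7500  x^+=-1.7625  v^+=-1.2535  a^+=-0.5146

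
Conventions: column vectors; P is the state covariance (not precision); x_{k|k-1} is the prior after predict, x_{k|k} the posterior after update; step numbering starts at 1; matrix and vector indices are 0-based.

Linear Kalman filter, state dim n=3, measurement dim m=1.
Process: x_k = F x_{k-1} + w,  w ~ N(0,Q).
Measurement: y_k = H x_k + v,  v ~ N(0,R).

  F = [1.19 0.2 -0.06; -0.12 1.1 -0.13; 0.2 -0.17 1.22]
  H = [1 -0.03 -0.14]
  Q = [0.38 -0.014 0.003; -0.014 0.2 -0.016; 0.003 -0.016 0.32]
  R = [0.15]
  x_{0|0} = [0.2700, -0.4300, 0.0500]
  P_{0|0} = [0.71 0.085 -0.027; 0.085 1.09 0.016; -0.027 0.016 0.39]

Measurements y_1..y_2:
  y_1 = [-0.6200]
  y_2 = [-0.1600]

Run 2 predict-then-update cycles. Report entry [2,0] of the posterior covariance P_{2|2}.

step 1: x^-=[0.2323, -0.5119, 0.1881]  P^-=[1.4744 0.2392 0.0578; 0.2392 1.5079 -0.2518; 0.0578 -0.2518 0.9348]  S=[1.6114]  K=[0.9055; 0.1422; -0.0407]  nu=[-0.8413]  x^+=[-0.5295, -0.6316, 0.2223]  P^+=[0.1532 0.0316 0.1171; 0.0316 1.4753 -0.2425; 0.1171 -0.2425 0.9321]
step 2: x^-=[-0.7698, -0.6601, 0.2727]  P^-=[0.6634 0.3417 0.0229; 0.3417 2.0677 -0.7867; 0.0229 -0.7867 1.9117]  S=[0.8192]  K=[0.7934; 0.4758; -0.2699]  nu=[0.6281]  x^+=[-0.2714, -0.3612, 0.1032]  P^+=[0.1477 0.0324 0.1984; 0.0324 1.8822 -0.6815; 0.1984 -0.6815 1.8520]

P_post[2,0] = 0.1984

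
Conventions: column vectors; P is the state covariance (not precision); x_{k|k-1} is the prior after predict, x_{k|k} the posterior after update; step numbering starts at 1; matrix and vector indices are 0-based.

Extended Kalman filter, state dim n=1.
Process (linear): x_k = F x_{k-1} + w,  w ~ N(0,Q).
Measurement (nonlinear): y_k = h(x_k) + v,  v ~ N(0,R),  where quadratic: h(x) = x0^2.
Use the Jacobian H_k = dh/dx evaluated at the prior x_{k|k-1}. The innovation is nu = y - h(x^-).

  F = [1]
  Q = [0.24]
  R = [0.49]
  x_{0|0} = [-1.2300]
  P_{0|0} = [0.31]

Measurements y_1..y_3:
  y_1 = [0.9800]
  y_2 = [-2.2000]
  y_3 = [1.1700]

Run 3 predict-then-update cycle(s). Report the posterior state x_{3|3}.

x_post = [0.2848]

step 1: x^-=[-1.2300]  P^-=[0.5500]  H_jac=[-2.4600]  S=[3.8184]  K=[-0.3543]  nu=[-0.5329]  x^+=[-1.0412]  P^+=[0.0706]
step 2: x^-=[-1.0412]  P^-=[0.3106]  H_jac=[-2.0823]  S=[1.8367]  K=[-0.3521]  nu=[-3.2840]  x^+=[0.1152]  P^+=[0.0829]
step 3: x^-=[0.1152]  P^-=[0.3229]  H_jac=[0.2304]  S=[0.5071]  K=[0.1467]  nu=[1.1567]  x^+=[0.2848]  P^+=[0.3119]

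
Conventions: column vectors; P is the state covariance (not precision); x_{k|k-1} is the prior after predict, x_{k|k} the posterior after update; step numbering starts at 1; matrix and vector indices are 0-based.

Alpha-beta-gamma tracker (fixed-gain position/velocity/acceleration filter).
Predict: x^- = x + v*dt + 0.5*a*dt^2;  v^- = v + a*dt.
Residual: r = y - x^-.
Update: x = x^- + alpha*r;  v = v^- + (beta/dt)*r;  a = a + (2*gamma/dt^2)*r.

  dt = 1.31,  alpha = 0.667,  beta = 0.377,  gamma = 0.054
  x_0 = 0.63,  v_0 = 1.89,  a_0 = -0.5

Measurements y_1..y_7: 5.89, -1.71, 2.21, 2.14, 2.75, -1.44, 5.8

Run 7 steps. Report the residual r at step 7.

step 1: x_pred=2.6769  r=3.2131  x^+=4.8200  v^+=2.1597  a^+=-0.2978
step 2: x_pred=7.3937  r=-9.1037  x^+=1.3215  v^+=-0.8503  a^+=-0.8707
step 3: x_pred=-0.5395  r=2.7495  x^+=1.2944  v^+=-1.1997  a^+=-0.6977
step 4: x_pred=-0.8758  r=3.0158  x^+=1.1357  v^+=-1.2457  a^+=-0.5079
step 5: x_pred=-0.9320  r=3.6820  x^+=1.5239  v^+=-0.8514  a^+=-0.2762
step 6: x_pred=0.1716  r=-1.6116  x^+=-0.9034  v^+=-1.6770  a^+=-0.3776
step 7: x_pred=-3.4242  r=9.2242  x^+=2.7283  v^+=0.4830  a^+=0.2029

resid = 9.2242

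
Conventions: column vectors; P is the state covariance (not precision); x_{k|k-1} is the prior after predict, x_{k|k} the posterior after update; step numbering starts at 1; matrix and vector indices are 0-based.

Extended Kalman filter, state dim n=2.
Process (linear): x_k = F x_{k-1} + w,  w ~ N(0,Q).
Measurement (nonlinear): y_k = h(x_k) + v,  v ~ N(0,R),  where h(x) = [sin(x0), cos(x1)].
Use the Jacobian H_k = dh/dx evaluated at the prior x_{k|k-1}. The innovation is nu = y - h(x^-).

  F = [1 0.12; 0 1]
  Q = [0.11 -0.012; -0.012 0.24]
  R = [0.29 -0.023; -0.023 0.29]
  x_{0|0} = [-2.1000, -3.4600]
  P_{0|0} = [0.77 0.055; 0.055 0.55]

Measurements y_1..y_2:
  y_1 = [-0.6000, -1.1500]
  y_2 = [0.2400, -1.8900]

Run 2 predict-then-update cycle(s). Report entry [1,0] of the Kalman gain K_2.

step 1: x^-=[-2.5152, -3.4600]  P^-=[0.9011 0.1090; 0.1090 0.7900]  H_jac=[-0.8101 0.0000; 0.0000 -0.3131]  S=[0.8814 0.0046; 0.0046 0.3674]  K=[-0.8278 -0.0824; -0.0966 -0.6719]  nu=[-0.0138, -0.2003]  x^+=[-2.4873, -3.3241]  P^+=[0.2940 0.0155; 0.0155 0.6153]
step 2: x^-=[-2.8862, -3.3241]  P^-=[0.4166 0.0774; 0.0774 0.8553]  H_jac=[-0.9676 0.0000; 0.0000 -0.1815]  S=[0.6800 -0.0094; -0.0094 0.3182]  K=[-0.5936 -0.0617; -0.1169 -0.4914]  nu=[0.4926, -0.9066]  x^+=[-3.1227, -2.9362]  P^+=[0.1764 0.0233; 0.0233 0.7703]

K[1,0] = -0.1169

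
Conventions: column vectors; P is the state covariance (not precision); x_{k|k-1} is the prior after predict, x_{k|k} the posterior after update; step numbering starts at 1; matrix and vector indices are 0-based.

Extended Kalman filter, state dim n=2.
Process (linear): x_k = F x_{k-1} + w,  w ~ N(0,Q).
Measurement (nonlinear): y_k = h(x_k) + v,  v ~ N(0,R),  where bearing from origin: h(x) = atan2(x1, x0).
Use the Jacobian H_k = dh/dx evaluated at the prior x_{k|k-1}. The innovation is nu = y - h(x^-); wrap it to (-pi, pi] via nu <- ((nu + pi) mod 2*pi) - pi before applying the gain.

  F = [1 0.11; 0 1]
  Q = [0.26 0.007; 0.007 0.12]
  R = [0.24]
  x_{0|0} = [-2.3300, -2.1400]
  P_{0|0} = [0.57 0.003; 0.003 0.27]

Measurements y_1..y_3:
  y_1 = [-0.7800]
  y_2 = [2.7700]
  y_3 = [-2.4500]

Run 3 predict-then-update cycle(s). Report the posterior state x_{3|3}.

x_post = [-3.1803, -2.3870]

step 1: x^-=[-2.5654, -2.1400]  P^-=[0.8339 0.0397; 0.0397 0.3900]  H_jac=[0.1917 -0.2299]  S=[0.2878]  K=[0.5239; -0.2851]  nu=[1.6664]  x^+=[-1.6923, -2.6150]  P^+=[0.7549 0.0827; 0.0827 0.3666]
step 2: x^-=[-1.9800, -2.6150]  P^-=[1.0376 0.1300; 0.1300 0.4866]  H_jac=[0.2431 -0.1840]  S=[0.3061]  K=[0.7456; -0.1893]  nu=[-1.2943]  x^+=[-2.9450, -2.3700]  P^+=[0.8674 0.1732; 0.1732 0.4756]
step 3: x^-=[-3.2057, -2.3700]  P^-=[1.1712 0.2325; 0.2325 0.5956]  H_jac=[0.1491 -0.2017]  S=[0.2763]  K=[0.4624; -0.3093]  nu=[0.0550]  x^+=[-3.1803, -2.3870]  P^+=[1.1122 0.2721; 0.2721 0.5692]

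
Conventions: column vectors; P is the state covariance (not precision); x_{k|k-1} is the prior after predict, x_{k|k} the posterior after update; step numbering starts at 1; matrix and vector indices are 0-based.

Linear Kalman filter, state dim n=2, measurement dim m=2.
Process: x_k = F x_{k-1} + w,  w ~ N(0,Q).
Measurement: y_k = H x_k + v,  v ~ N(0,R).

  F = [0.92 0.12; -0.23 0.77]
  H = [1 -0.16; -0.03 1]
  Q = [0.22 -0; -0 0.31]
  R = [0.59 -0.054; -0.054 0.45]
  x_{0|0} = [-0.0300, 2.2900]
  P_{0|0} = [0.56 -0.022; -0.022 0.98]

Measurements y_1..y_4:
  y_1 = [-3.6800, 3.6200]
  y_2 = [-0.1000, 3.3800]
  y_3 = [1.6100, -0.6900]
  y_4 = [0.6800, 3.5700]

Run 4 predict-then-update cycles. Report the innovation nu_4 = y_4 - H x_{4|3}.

innov = [-0.0335, 3.1360]

step 1: x^-=[0.2472, 1.7702]  P^-=[0.7032 -0.0429; -0.0429 0.9285]  S=[1.3307 -0.2668; -0.2668 1.3817]  K=[0.5454 0.0590; -0.0093 0.6711]  nu=[-3.6440, 1.8572]  x^+=[-1.6308, 3.0507]  P^+=[0.3197 0.0067; 0.0067 0.3027]
step 2: x^-=[-1.1343, 2.7241]  P^-=[0.4964 -0.0351; -0.0351 0.5040]  S=[1.1106 -0.1848; -0.1848 0.9566]  K=[0.4581 0.0362; -0.0169 0.5247]  nu=[1.4701, 0.6219]  x^+=[-0.4383, 3.0255]  P^+=[0.2683 -0.0004; -0.0004 0.2370]
step 3: x^-=[-0.0402, 2.4305]  P^-=[0.4504 -0.0351; -0.0351 0.4649]  S=[1.0635 -0.1772; -0.1772 0.9174]  K=[0.4339 0.0308; -0.0190 0.5042]  nu=[2.0391, -3.1217]  x^+=[0.7485, 0.8178]  P^+=[0.2540 -0.0020; -0.0020 0.2279]
step 4: x^-=[0.7867, 0.4576]  P^-=[0.4379 -0.0340; -0.0340 0.4592]  S=[1.0505 -0.1748; -0.1748 0.9117]  K=[0.4270 0.0301; -0.0189 0.5012]  nu=[-0.0335, 3.1360]  x^+=[0.8669, 2.0300]  P^+=[0.2500 -0.0020; -0.0020 0.2265]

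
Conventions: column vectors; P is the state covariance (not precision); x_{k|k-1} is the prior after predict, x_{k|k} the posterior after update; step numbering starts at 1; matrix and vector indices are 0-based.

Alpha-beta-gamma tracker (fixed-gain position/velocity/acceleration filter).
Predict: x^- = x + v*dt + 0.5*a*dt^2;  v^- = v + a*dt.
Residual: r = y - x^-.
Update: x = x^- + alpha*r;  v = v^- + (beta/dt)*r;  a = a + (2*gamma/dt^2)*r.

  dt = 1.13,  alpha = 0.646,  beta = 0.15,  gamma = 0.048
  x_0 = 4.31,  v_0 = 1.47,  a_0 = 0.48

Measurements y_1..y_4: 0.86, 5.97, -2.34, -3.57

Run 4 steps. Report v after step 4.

v_post = -0.7044

step 1: x_pred=6.2776  r=-5.4176  x^+=2.7778  v^+=1.2933  a^+=0.0727
step 2: x_pred=4.2856  r=1.6844  x^+=5.3737  v^+=1.5990  a^+=0.1993
step 3: x_pred=7.3079  r=-9.6479  x^+=1.0753  v^+=0.5436  a^+=-0.5260
step 4: x_pred=1.3537  r=-4.9237  x^+=-1.8270  v^+=-0.7044  a^+=-0.8962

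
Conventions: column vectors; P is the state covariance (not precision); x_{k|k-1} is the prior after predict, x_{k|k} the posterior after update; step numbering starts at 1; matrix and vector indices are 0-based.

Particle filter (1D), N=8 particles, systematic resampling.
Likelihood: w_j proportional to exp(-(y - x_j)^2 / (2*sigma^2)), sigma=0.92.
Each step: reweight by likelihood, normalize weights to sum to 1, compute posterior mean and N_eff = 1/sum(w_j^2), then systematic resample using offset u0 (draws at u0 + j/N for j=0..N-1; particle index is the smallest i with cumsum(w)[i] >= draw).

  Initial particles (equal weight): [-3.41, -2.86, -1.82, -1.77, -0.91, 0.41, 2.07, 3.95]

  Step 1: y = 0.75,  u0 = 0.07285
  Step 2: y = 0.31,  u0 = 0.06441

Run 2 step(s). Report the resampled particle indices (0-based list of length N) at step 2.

step 1: w=[0.0000, 0.0003, 0.0132, 0.0153, 0.1280, 0.6088, 0.2329, 0.0015]  mean=0.5693  Neff=2.2642  idx=[4, 5, 5, 5, 5, 5, 6, 6]
step 2: w=[0.0727, 0.1742, 0.1742, 0.1742, 0.1742, 0.1742, 0.0281, 0.0281]  mean=0.4073  Neff=6.3047  idx=[0, 1, 2, 3, 3, 4, 5, 5]

resampled_idx = [0, 1, 2, 3, 3, 4, 5, 5]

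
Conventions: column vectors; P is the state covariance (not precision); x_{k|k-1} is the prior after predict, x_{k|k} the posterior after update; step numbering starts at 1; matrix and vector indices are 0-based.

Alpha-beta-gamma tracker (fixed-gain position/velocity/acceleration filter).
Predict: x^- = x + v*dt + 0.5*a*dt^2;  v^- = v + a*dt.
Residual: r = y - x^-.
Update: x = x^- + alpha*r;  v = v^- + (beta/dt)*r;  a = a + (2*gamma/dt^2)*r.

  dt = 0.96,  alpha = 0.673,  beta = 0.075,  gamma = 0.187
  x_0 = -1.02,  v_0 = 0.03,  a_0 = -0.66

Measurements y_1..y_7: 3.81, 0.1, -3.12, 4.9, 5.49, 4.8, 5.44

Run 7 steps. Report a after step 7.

a_post = 0.0981

step 1: x_pred=-1.2953  r=5.1053  x^+=2.1406  v^+=-0.2047  a^+=1.4118
step 2: x_pred=2.5946  r=-2.4946  x^+=0.9157  v^+=0.9557  a^+=0.3995
step 3: x_pred=2.0173  r=-5.1373  x^+=-1.4401  v^+=0.9379  a^+=-1.6853
step 4: x_pred=-1.3163  r=6.2163  x^+=2.8673  v^+=-0.1944  a^+=0.8374
step 5: x_pred=3.0665  r=2.4235  x^+=4.6975  v^+=0.7988  a^+=1.8209
step 6: x_pred=6.3035  r=-1.5035  x^+=5.2916  v^+=2.4294  a^+=1.2107
step 7: x_pred=8.1818  r=-2.7418  x^+=6.3366  v^+=3.3775  a^+=0.0981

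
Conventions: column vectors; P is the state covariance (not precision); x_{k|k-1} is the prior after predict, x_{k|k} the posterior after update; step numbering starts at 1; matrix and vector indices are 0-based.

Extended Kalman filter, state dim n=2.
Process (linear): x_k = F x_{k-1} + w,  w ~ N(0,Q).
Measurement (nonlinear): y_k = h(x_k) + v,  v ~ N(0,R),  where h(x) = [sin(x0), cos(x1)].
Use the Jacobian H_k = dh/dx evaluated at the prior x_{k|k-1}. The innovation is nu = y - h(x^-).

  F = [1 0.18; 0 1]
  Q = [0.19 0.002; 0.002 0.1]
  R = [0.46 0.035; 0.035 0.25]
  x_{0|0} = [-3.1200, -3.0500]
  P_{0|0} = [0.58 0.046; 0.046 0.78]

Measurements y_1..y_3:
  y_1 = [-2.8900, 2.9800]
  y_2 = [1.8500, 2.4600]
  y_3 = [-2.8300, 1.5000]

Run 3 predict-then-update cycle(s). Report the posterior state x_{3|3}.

step 1: x^-=[-3.6690, -3.0500]  P^-=[0.8118 0.1884; 0.1884 0.8800]  H_jac=[-0.8641 0.0000; 0.0000 0.0915]  S=[1.0662 0.0201; 0.0201 0.2574]  K=[-0.6602 0.1185; -0.1588 0.3252]  nu=[-3.3933, 3.9758]  x^+=[-0.9574, -1.2183]  P^+=[0.3466 0.0714; 0.0714 0.8280]
step 2: x^-=[-1.1767, -1.2183]  P^-=[0.5892 0.2224; 0.2224 0.9280]  H_jac=[0.3839 0.0000; 0.0000 0.9385]  S=[0.5469 0.1151; 0.1151 1.0674]  K=[0.3811 0.1544; -0.0160 0.8177]  nu=[2.7734, 2.1148]  x^+=[0.2069, 0.4665]  P^+=[0.4707 0.0554; 0.0554 0.2172]
step 3: x^-=[0.2909, 0.4665]  P^-=[0.6877 0.0965; 0.0965 0.3172]  H_jac=[0.9580 0.0000; 0.0000 -0.4497]  S=[1.0911 -0.0066; -0.0066 0.3142]  K=[0.6030 -0.1255; 0.0820 -0.4524]  nu=[-3.1168, 0.6068]  x^+=[-1.6648, -0.0635]  P^+=[0.2850 0.0228; 0.0228 0.2451]

x_post = [-1.6648, -0.0635]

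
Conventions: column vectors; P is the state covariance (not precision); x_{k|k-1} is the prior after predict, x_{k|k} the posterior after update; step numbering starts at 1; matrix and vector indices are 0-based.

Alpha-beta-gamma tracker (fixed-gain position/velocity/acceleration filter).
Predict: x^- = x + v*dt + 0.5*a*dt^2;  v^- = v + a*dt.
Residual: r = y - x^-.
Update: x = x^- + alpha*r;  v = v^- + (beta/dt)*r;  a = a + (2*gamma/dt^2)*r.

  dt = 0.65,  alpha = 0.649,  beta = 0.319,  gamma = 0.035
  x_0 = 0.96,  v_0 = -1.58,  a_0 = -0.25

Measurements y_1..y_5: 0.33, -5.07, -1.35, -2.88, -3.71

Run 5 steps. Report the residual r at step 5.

resid = 0.4478

step 1: x_pred=-0.1198  r=0.4498  x^+=0.1721  v^+=-1.5217  a^+=-0.1755
step 2: x_pred=-0.8541  r=-4.2159  x^+=-3.5902  v^+=-3.7048  a^+=-0.8740
step 3: x_pred=-6.1830  r=4.8330  x^+=-3.0464  v^+=-1.9010  a^+=-0.0732
step 4: x_pred=-4.2975  r=1.4175  x^+=-3.3776  v^+=-1.2530  a^+=0.1616
step 5: x_pred=-4.1578  r=0.4478  x^+=-3.8672  v^+=-0.9281  a^+=0.2358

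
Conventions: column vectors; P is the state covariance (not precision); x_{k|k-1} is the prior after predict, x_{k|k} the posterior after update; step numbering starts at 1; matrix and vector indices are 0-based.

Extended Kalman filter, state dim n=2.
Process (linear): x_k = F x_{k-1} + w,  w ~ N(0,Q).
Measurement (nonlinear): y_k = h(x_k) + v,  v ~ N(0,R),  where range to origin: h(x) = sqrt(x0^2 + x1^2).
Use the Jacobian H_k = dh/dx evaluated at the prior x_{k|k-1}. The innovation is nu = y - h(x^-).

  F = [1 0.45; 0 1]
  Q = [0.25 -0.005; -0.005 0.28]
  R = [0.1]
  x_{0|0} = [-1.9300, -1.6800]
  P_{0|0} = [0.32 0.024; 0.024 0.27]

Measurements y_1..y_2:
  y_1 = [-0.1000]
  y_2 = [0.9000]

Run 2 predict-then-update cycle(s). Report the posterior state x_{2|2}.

step 1: x^-=[-2.6860, -1.6800]  P^-=[0.6463 0.1405; 0.1405 0.5500]  H_jac=[-0.8478 -0.5303]  S=[0.8455]  K=[-0.7361; -0.4858]  nu=[-3.2681]  x^+=[-0.2802, -0.0923]  P^+=[0.1881 -0.1619; -0.1619 0.3504]
step 2: x^-=[-0.3217, -0.0923]  P^-=[0.3633 -0.0092; -0.0092 0.6304]  H_jac=[-0.9612 -0.2757]  S=[0.4788]  K=[-0.7242; -0.3446]  nu=[0.5653]  x^+=[-0.7311, -0.2871]  P^+=[0.1123 -0.1287; -0.1287 0.5736]

x_post = [-0.7311, -0.2871]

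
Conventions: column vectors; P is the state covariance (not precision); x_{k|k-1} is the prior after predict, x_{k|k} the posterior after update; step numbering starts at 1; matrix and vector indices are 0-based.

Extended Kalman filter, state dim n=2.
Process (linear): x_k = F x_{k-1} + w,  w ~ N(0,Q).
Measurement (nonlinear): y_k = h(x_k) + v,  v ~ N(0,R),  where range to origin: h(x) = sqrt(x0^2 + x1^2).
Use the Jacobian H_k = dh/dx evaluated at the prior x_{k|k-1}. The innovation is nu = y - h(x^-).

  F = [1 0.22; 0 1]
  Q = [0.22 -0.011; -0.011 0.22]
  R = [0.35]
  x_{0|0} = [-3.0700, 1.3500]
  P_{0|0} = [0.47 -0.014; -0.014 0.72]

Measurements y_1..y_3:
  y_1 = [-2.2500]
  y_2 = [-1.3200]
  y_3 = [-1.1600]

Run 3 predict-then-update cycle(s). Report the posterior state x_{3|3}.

step 1: x^-=[-2.7730, 1.3500]  P^-=[0.7187 0.1334; 0.1334 0.9400]  H_jac=[-0.8991 0.4377]  S=[1.0061]  K=[-0.5842; 0.2898]  nu=[-5.3342]  x^+=[0.3434, -0.1956]  P^+=[0.3753 0.3037; 0.3037 0.8555]
step 2: x^-=[0.3004, -0.1956]  P^-=[0.7703 0.4809; 0.4809 1.0755]  H_jac=[0.8380 -0.5457]  S=[0.7714]  K=[0.4966; -0.2384]  nu=[-1.6784]  x^+=[-0.5332, 0.2045]  P^+=[0.5801 0.5723; 0.5723 1.0317]
step 3: x^-=[-0.4882, 0.2045]  P^-=[1.1018 0.7882; 0.7882 1.2517]  H_jac=[-0.9223 0.3864]  S=[0.9124]  K=[-0.7800; -0.2667]  nu=[-1.6893]  x^+=[0.8295, 0.6552]  P^+=[0.5467 0.5984; 0.5984 1.1868]

x_post = [0.8295, 0.6552]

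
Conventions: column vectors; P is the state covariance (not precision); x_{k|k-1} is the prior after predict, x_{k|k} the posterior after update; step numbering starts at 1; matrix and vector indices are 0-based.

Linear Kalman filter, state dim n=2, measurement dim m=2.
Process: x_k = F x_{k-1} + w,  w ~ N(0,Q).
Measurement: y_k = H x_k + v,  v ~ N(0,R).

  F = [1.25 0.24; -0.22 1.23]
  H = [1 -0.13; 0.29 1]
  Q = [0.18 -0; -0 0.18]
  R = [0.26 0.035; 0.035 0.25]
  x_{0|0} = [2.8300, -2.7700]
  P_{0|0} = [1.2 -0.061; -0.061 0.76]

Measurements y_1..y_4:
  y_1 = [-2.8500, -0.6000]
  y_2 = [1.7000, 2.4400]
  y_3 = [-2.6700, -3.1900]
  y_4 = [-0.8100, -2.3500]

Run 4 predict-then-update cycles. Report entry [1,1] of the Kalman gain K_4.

step 1: x^-=[2.8727, -4.0297]  P^-=[2.0622 -0.1962; -0.1962 1.4209]  S=[2.3972 0.2595; 0.2595 1.7305]  K=[0.8597 0.1033; -0.2483 0.8254]  nu=[-6.2466, 2.5966]  x^+=[-2.2293, -0.3356]  P^+=[0.2259 -0.0096; -0.0096 0.2005]
step 2: x^-=[-2.8672, 0.0776]  P^-=[0.5387 -0.0172; -0.0172 0.4994]  S=[0.8117 0.1098; 0.1098 0.7847]  K=[0.6549 0.0856; -0.1900 0.6566]  nu=[4.5773, 3.1939]  x^+=[0.4040, 1.3052]  P^+=[0.1725 -0.0057; -0.0057 0.1592]
step 3: x^-=[0.8182, 1.5165]  P^-=[0.4553 -0.0090; -0.0090 0.4322]  S=[0.7250 0.1022; 0.1022 0.7153]  K=[0.6179 0.0838; -0.1782 0.6261]  nu=[-3.2910, -4.9438]  x^+=[-1.6293, -0.9924]  P^+=[0.1630 -0.0047; -0.0047 0.1516]
step 4: x^-=[-2.2749, -0.8622]  P^-=[0.4406 -0.0070; -0.0070 0.4199]  S=[0.7095 0.1014; 0.1014 0.7028]  K=[0.6103 0.0837; -0.1754 0.6198]  nu=[1.3528, -0.8281]  x^+=[-1.5186, -1.6127]  P^+=[0.1610 -0.0044; -0.0044 0.1501]

K[1,1] = 0.6198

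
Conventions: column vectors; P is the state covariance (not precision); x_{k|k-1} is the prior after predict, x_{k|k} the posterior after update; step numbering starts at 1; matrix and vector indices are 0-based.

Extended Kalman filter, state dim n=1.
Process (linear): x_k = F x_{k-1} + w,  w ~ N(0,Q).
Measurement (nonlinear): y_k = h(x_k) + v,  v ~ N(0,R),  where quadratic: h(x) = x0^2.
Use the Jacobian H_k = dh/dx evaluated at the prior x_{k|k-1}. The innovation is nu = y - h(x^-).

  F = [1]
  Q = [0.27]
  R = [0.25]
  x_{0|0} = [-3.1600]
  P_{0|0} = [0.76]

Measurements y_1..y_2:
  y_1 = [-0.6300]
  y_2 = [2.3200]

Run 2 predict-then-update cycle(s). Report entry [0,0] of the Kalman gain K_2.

K[0,0] = -0.3045

step 1: x^-=[-3.1600]  P^-=[1.0300]  H_jac=[-6.3200]  S=[41.3907]  K=[-0.1573]  nu=[-10.6156]  x^+=[-1.4905]  P^+=[0.0062]
step 2: x^-=[-1.4905]  P^-=[0.2762]  H_jac=[-2.9809]  S=[2.7045]  K=[-0.3045]  nu=[0.0985]  x^+=[-1.5205]  P^+=[0.0255]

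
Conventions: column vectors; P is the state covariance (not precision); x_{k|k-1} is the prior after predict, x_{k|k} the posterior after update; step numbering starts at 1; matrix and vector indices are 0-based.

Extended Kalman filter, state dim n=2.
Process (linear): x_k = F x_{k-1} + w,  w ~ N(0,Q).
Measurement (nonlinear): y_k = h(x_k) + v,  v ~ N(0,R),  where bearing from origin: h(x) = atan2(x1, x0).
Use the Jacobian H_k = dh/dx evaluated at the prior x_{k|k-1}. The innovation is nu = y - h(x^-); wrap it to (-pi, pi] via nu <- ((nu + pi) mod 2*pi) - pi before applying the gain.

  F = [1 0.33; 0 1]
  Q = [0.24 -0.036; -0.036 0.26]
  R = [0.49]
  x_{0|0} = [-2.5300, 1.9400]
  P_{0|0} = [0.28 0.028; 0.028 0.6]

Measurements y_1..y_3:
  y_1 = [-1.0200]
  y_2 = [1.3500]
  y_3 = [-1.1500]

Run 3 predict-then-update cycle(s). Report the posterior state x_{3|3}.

step 1: x^-=[-1.8898, 1.9400]  P^-=[0.6038 0.1900; 0.1900 0.8600]  H_jac=[-0.2645 -0.2576]  S=[0.6152]  K=[-0.3392; -0.4418]  nu=[2.9201]  x^+=[-2.8802, 0.6498]  P^+=[0.5331 0.0978; 0.0978 0.7399]
step 2: x^-=[-2.6657, 0.6498]  P^-=[0.9182 0.3060; 0.3060 0.9999]  H_jac=[-0.0863 -0.3541]  S=[0.6409]  K=[-0.2927; -0.5936]  nu=[-1.5525]  x^+=[-2.2113, 1.5714]  P^+=[0.8633 0.1946; 0.1946 0.7740]
step 3: x^-=[-1.6928, 1.5714]  P^-=[1.3160 0.4140; 0.4140 1.0340]  H_jac=[-0.2946 -0.3173]  S=[0.7857]  K=[-0.6606; -0.5728]  nu=[2.7398]  x^+=[-3.5027, 0.0019]  P^+=[0.9731 0.1167; 0.1167 0.7762]

x_post = [-3.5027, 0.0019]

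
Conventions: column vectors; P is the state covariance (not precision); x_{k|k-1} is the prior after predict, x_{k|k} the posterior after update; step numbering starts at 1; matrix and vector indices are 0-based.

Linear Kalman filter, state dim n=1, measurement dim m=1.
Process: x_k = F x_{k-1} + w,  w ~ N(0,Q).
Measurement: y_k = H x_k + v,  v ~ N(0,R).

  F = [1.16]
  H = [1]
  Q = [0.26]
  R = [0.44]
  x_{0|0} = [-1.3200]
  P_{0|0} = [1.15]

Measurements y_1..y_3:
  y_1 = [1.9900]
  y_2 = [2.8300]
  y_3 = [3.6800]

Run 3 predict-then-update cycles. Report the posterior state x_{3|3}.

step 1: x^-=[-1.5312]  P^-=[1.8074]  S=[2.2474]  K=[0.8042]  nu=[3.5212]  x^+=[1.3006]  P^+=[0.3539]
step 2: x^-=[1.5087]  P^-=[0.7362]  S=[1.1762]  K=[0.6259]  nu=[1.3213]  x^+=[2.3357]  P^+=[0.2754]
step 3: x^-=[2.7094]  P^-=[0.6306]  S=[1.0706]  K=[0.5890]  nu=[0.9706]  x^+=[3.2811]  P^+=[0.2592]

x_post = [3.2811]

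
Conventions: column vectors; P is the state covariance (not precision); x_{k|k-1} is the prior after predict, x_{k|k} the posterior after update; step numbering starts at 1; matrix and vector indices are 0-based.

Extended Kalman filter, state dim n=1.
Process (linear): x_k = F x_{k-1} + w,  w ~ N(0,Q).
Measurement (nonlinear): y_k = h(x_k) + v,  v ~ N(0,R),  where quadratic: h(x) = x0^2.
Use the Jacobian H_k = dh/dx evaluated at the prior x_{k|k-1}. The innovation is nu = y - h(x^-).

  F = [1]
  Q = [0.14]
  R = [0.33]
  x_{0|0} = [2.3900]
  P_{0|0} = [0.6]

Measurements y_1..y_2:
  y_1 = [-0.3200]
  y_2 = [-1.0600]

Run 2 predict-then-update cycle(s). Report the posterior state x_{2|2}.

step 1: x^-=[2.3900]  P^-=[0.7400]  H_jac=[4.7800]  S=[17.2378]  K=[0.2052]  nu=[-6.0321]  x^+=[1.1522]  P^+=[0.0142]
step 2: x^-=[1.1522]  P^-=[0.1542]  H_jac=[2.3044]  S=[1.1487]  K=[0.3093]  nu=[-2.3876]  x^+=[0.4138]  P^+=[0.0443]

x_post = [0.4138]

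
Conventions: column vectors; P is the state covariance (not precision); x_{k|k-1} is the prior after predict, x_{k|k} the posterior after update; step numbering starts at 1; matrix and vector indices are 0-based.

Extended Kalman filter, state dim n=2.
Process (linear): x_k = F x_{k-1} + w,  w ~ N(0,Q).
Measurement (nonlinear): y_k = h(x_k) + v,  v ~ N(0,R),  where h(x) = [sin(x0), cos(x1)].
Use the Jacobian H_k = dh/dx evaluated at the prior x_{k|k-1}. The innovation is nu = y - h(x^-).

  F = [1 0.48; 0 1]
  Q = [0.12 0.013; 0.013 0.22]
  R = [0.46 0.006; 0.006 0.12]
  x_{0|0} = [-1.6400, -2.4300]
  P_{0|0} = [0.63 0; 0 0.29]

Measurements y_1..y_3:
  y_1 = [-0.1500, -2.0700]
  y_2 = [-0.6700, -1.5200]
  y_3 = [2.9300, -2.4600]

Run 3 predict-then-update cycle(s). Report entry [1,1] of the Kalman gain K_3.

K[1,1] = -0.0322

step 1: x^-=[-2.8064, -2.4300]  P^-=[0.8168 0.1522; 0.1522 0.5100]  H_jac=[-0.9443 0.0000; 0.0000 0.6530]  S=[1.1884 -0.0879; -0.0879 0.3375]  K=[-0.6396 0.1280; -0.0489 0.9741]  nu=[0.1790, -1.3127]  x^+=[-3.0889, -3.7174]  P^+=[0.3107 0.0176; 0.0176 0.1785]
step 2: x^-=[-4.8732, -3.7174]  P^-=[0.4888 0.1163; 0.1163 0.3985]  H_jac=[0.1602 0.0000; 0.0000 -0.5445]  S=[0.4725 -0.0041; -0.0041 0.2382]  K=[0.1634 -0.2632; 0.0314 -0.9106]  nu=[-1.6571, -0.6813]  x^+=[-4.9647, -3.1491]  P^+=[0.4594 0.0562; 0.0562 0.2003]
step 3: x^-=[-6.4763, -3.1491]  P^-=[0.6795 0.1654; 0.1654 0.4203]  H_jac=[0.9814 0.0000; 0.0000 -0.0076]  S=[1.1144 0.0048; 0.0048 0.1200]  K=[0.5985 -0.0342; 0.1458 -0.0322]  nu=[3.1219, -1.4600]  x^+=[-4.5579, -2.6470]  P^+=[0.2803 0.0681; 0.0681 0.3966]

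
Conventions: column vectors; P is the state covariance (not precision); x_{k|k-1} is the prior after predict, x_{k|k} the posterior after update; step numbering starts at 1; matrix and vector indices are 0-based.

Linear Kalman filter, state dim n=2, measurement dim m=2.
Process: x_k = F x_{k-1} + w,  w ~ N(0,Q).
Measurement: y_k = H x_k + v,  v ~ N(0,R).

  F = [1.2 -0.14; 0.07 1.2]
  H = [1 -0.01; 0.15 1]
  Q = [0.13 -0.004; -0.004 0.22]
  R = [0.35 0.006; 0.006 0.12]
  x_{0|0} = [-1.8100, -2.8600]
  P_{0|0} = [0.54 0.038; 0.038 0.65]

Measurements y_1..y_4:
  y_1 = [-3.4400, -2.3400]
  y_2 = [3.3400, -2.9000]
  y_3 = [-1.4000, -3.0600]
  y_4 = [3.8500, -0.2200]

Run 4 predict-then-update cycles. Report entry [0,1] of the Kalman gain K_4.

K[0,1] = 0.0232

step 1: x^-=[-1.7716, -3.5587]  P^-=[0.9076 -0.0135; -0.0135 1.1650]  S=[1.2580 0.1170; 0.1170 1.3014]  K=[0.7188 0.0296; -0.1040 0.9030]  nu=[-1.7040, 1.4844]  x^+=[-2.9525, -2.0411]  P^+=[0.2515 -0.0299; -0.0299 0.1122]
step 2: x^-=[-3.2573, -2.6559]  P^-=[0.5043 -0.0444; -0.0444 0.3778]  S=[0.8553 0.0335; 0.0335 0.4958]  K=[0.5893 0.0231; -0.0859 0.7543]  nu=[6.5707, 0.2445]  x^+=[0.6205, -3.0360]  P^+=[0.2061 -0.0246; -0.0246 0.0937]
step 3: x^-=[1.1697, -3.5998]  P^-=[0.4370 -0.0376; -0.0376 0.3518]  S=[0.7877 0.0305; 0.0305 0.4703]  K=[0.5543 0.0235; -0.0809 0.7412]  nu=[-2.6057, 0.3644]  x^+=[-0.2660, -3.1190]  P^+=[0.1939 -0.0229; -0.0229 0.0919]
step 4: x^-=[0.1174, -3.7614]  P^-=[0.4187 -0.0360; -0.0360 0.3494]  S=[0.7695 0.0294; 0.0294 0.4681]  K=[0.5438 0.0232; -0.0796 0.7400]  nu=[3.6949, 3.5238]  x^+=[2.2083, -1.4477]  P^+=[0.1902 -0.0225; -0.0225 0.0917]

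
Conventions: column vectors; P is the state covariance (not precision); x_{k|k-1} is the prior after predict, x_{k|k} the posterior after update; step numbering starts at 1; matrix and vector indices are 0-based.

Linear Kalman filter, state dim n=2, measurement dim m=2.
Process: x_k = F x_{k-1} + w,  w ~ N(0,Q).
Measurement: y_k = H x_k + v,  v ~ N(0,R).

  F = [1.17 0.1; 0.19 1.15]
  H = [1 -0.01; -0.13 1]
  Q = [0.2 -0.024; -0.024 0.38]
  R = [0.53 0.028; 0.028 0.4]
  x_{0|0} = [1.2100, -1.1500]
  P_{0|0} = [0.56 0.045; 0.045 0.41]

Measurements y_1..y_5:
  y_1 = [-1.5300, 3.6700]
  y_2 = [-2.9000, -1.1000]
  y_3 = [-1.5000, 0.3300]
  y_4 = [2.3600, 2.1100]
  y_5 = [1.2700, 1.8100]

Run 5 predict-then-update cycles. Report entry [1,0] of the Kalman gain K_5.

K[1,0] = 0.0735

step 1: x^-=[1.3007, -1.0926]  P^-=[0.9812 0.2090; 0.2090 0.9621]  S=[1.5071 0.1001; 0.1001 1.3243]  K=[0.6488 0.0125; 0.0858 0.6995]  nu=[-2.8416, 4.9317]  x^+=[-0.4815, 2.1130]  P^+=[0.3449 0.0680; 0.0680 0.2910]
step 2: x^-=[-0.3521, 2.3385]  P^-=[0.6910 0.1789; 0.1789 0.8071]  S=[1.2175 0.1093; 0.1093 1.1722]  K=[0.5640 0.0234; 0.0810 0.6611]  nu=[-2.5245, -3.4843]  x^+=[-1.8575, -0.1694]  P^+=[0.3002 0.0642; 0.0642 0.2751]
step 3: x^-=[-2.1903, -0.5478]  P^-=[0.6287 0.1620; 0.1620 0.7826]  S=[1.1556 0.1006; 0.1006 1.1512]  K=[0.5407 0.0224; 0.0764 0.6549]  nu=[0.6848, 0.5930]  x^+=[-1.8067, -0.1071]  P^+=[0.2878 0.0615; 0.0615 0.2721]
step 4: x^-=[-2.1245, -0.4664]  P^-=[0.6111 0.1552; 0.1552 0.7771]  S=[1.1381 0.0962; 0.0962 1.1471]  K=[0.5338 0.0213; 0.0743 0.6537]  nu=[4.4799, 2.3002]  x^+=[0.3158, 1.3700]  P^+=[0.2841 0.0604; 0.0604 0.2714]
step 5: x^-=[0.5065, 1.6355]  P^-=[0.6058 0.1528; 0.1528 0.7756]  S=[1.1328 0.0945; 0.0945 1.1461]  K=[0.5317 0.0208; 0.0735 0.6533]  nu=[0.7798, 0.2403]  x^+=[0.9261, 1.8499]  P^+=[0.2830 0.0600; 0.0600 0.2712]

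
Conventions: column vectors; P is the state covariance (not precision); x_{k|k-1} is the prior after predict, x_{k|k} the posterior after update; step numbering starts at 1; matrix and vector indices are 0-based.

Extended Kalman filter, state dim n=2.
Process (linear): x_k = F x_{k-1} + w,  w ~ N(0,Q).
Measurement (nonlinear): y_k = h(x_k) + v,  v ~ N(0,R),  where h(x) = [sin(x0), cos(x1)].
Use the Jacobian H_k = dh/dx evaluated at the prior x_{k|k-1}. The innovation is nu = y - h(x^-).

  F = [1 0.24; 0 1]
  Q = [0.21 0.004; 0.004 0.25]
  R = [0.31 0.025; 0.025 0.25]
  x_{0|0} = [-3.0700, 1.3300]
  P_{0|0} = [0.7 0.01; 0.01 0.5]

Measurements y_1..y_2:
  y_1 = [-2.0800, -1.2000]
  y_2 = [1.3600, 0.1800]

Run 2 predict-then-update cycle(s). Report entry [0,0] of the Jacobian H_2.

step 1: x^-=[-2.7508, 1.3300]  P^-=[0.9436 0.1340; 0.1340 0.7500]  H_jac=[-0.9246 0.0000; 0.0000 -0.9711]  S=[1.1167 0.1453; 0.1453 0.9573]  K=[-0.7790 -0.0177; -0.0122 -0.7590]  nu=[-1.6991, -1.4385]  x^+=[-1.4018, 2.4424]  P^+=[0.2617 0.0246; 0.0246 0.1957]
step 2: x^-=[-0.8156, 2.4424]  P^-=[0.4947 0.0756; 0.0756 0.4457]  H_jac=[0.6854 0.0000; 0.0000 -0.6436]  S=[0.5424 -0.0083; -0.0083 0.4346]  K=[0.6236 -0.0999; 0.0854 -0.6584]  nu=[2.0881, 0.9454]  x^+=[0.3921, 1.9983]  P^+=[0.2784 0.0146; 0.0146 0.2524]

H_jac[0,0] = 0.6854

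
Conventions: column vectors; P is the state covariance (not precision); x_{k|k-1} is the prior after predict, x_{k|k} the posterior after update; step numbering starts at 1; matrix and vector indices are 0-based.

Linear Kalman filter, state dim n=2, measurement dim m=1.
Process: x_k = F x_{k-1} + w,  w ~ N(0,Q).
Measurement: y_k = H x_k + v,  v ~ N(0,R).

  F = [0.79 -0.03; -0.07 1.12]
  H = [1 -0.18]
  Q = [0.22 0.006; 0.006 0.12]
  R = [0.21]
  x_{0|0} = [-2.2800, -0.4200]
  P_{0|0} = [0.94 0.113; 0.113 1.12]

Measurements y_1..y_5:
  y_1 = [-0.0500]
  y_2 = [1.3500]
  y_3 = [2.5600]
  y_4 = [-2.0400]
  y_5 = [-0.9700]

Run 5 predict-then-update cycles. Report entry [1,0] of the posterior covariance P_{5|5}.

P_post[1,0] = 0.4156

step 1: x^-=[-1.7886, -0.3108]  P^-=[0.8023 0.0166; 0.0166 1.5118]  S=[1.0553]  K=[0.7574; -0.2421]  nu=[1.6827]  x^+=[-0.5141, -0.7182]  P^+=[0.1969 0.2101; 0.2101 1.4499]
step 2: x^-=[-0.3846, -0.7684]  P^-=[0.3342 0.1328; 0.1328 1.9068]  S=[0.5582]  K=[0.5559; -0.3770]  nu=[1.5963]  x^+=[0.5028, -1.3703]  P^+=[0.1617 0.2498; 0.2498 1.8275]
step 3: x^-=[0.4383, -1.5699]  P^-=[0.3107 0.1572; 0.1572 2.3740]  S=[0.5411]  K=[0.5220; -0.4993]  nu=[1.8391]  x^+=[1.3983, -2.4881]  P^+=[0.1633 0.2982; 0.2982 2.2391]
step 4: x^-=[1.1793, -2.8846]  P^-=[0.3098 0.1862; 0.1862 2.8828]  S=[0.5462]  K=[0.5058; -0.6092]  nu=[-3.7386]  x^+=[-0.7118, -0.6072]  P^+=[0.1700 0.3545; 0.3545 2.6801]
step 5: x^-=[-0.5441, -0.6302]  P^-=[0.3117 0.2210; 0.2210 3.4272]  S=[0.5532]  K=[0.4916; -0.7157]  nu=[-0.5393]  x^+=[-0.8092, -0.2442]  P^+=[0.1780 0.4156; 0.4156 3.1438]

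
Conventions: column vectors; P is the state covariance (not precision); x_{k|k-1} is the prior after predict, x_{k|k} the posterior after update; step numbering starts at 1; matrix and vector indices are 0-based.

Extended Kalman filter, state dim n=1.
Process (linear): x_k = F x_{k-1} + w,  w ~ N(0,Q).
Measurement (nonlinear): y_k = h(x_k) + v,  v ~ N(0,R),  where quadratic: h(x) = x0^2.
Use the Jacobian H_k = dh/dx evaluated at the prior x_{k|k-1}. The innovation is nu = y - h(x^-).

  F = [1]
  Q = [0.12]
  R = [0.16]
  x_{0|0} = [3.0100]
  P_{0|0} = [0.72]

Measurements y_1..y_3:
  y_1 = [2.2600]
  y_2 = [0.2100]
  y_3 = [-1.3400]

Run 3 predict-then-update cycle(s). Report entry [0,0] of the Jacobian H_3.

step 1: x^-=[3.0100]  P^-=[0.8400]  H_jac=[6.0200]  S=[30.6019]  K=[0.1652]  nu=[-6.8001]  x^+=[1.8863]  P^+=[0.0044]
step 2: x^-=[1.8863]  P^-=[0.1244]  H_jac=[3.7726]  S=[1.9304]  K=[0.2431]  nu=[-3.3482]  x^+=[1.0724]  P^+=[0.0103]
step 3: x^-=[1.0724]  P^-=[0.1303]  H_jac=[2.1448]  S=[0.7594]  K=[0.3680]  nu=[-2.4900]  x^+=[0.1560]  P^+=[0.0275]

H_jac[0,0] = 2.1448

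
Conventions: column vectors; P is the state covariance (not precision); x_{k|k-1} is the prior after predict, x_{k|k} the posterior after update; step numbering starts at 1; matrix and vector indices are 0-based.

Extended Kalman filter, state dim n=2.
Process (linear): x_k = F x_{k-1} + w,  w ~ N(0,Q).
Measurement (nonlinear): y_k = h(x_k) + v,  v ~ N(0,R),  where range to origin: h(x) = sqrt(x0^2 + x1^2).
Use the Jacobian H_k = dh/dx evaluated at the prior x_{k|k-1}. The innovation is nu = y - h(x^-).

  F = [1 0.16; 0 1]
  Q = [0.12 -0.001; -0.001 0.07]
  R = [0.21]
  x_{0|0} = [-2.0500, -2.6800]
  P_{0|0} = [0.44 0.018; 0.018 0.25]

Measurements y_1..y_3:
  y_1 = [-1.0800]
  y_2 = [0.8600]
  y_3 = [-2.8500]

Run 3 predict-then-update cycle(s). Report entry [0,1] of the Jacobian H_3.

H_jac[0,1] = -0.9857

step 1: x^-=[-2.4788, -2.6800]  P^-=[0.5722 0.0570; 0.0570 0.3200]  H_jac=[-0.6790 -0.7341]  S=[0.7031]  K=[-0.6121; -0.3892]  nu=[-4.7306]  x^+=[0.4167, -0.8390]  P^+=[0.3087 -0.1105; -0.1105 0.2135]
step 2: x^-=[0.2825, -0.8390]  P^-=[0.3989 -0.0773; -0.0773 0.2835]  H_jac=[0.3191 -0.9477]  S=[0.5520]  K=[0.3633; -0.5314]  nu=[-0.0253]  x^+=[0.2733, -0.8255]  P^+=[0.3260 0.0293; 0.0293 0.1276]
step 3: x^-=[0.1412, -0.8255]  P^-=[0.4586 0.0487; 0.0487 0.1976]  H_jac=[0.1686 -0.9857]  S=[0.3988]  K=[0.0736; -0.4678]  nu=[-3.6875]  x^+=[-0.1301, 0.8994]  P^+=[0.4565 0.0624; 0.0624 0.1103]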